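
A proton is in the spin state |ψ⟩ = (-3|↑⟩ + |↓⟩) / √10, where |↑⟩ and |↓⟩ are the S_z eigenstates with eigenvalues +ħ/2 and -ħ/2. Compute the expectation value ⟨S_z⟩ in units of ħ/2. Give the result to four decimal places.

⟨σ_z⟩ = |a|² - |b|² divided by |a|²+|b|², with a, b the |↑⟩, |↓⟩ amplitudes.
= (9 - 1)/10 = 8/10.
⟨S_z⟩ = (ħ/2)·⟨σ_z⟩.

0.8000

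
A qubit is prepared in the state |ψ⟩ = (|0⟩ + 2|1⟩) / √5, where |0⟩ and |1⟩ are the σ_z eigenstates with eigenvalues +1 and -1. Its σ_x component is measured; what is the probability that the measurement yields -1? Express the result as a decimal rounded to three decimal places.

0.100

|-x⟩ = (|0⟩ - |1⟩)/√2, so ⟨-x|ψ⟩ = (-1) / (√2·√5).
P = |-1|² / 10 = 1/10.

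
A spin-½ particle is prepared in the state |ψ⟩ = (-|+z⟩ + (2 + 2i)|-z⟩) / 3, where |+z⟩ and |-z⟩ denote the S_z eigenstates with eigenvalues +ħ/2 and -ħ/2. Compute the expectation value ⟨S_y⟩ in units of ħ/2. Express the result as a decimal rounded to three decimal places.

-0.444

⟨σ_y⟩ = 2 Im(a* b)/(|a|²+|b|²) with a = -1, b = (2 + 2i).
a* b = (-2 - 2i), so ⟨σ_y⟩ = -4/9.
⟨S_y⟩ = (ħ/2)·⟨σ_y⟩.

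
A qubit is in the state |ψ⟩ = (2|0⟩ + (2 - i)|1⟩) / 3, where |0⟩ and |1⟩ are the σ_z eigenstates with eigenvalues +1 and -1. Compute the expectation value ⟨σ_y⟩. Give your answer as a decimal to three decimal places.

-0.444

⟨σ_y⟩ = 2 Im(a* b)/(|a|²+|b|²) with a = 2, b = (2 - i).
a* b = (4 - 2i), so ⟨σ_y⟩ = -4/9.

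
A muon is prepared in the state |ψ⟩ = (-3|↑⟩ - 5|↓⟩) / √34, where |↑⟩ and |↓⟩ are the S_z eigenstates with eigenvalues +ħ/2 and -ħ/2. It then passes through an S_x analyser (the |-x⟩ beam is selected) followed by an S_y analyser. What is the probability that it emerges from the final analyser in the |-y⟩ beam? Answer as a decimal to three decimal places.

First analyser (S_x): P(|-x⟩) = |⟨-x|ψ⟩|² = 4/68.
After stage 1 the state is |-x⟩; P(|-y⟩) = |⟨-y|-x⟩|² = 1/2.
Joint probability = 4/68 × 1/2 = 0.029.

0.029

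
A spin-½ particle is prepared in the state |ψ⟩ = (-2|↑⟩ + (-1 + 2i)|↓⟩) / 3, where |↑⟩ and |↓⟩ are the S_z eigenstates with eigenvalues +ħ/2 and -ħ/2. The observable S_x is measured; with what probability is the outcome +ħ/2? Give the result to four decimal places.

0.7222

|+x⟩ = (|↑⟩ + |↓⟩)/√2, so ⟨+x|ψ⟩ = (-3 + 2i) / (√2·3).
P = |-3 + 2i|² / 18 = 13/18.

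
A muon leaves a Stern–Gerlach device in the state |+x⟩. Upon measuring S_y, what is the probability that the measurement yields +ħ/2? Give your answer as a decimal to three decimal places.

0.500

In the S_z basis, |+x⟩ = (|↑⟩ + |↓⟩)/√2 and |+y⟩ = (|↑⟩ + i|↓⟩)/√2.
|⟨+y|+x⟩|² = 1/2.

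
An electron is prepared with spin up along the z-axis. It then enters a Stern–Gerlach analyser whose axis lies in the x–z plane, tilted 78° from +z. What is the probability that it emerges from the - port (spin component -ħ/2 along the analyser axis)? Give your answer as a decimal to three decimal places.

0.396

For spin-½, the probability of finding spin-up along an axis at angle θ to the initial spin direction is cos²(θ/2); spin-down is sin²(θ/2).
θ = 78°, so P = sin²(39°) ≈ 0.396.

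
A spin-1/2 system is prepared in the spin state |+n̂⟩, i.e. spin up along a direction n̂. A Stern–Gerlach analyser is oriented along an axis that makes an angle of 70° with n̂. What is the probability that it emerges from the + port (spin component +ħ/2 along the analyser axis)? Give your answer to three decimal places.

0.671

For spin-½, the probability of finding spin-up along an axis at angle θ to the initial spin direction is cos²(θ/2); spin-down is sin²(θ/2).
θ = 70°, so P = cos²(35°) ≈ 0.671.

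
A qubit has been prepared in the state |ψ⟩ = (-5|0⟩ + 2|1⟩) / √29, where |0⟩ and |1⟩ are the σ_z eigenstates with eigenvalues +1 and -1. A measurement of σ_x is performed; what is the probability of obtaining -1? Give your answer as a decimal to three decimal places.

|-x⟩ = (|0⟩ - |1⟩)/√2, so ⟨-x|ψ⟩ = (-7) / (√2·√29).
P = |-7|² / 58 = 49/58.

0.845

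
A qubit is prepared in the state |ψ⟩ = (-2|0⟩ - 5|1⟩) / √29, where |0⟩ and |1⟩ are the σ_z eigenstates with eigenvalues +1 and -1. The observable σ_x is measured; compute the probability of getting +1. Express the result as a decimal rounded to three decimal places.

0.845

|+x⟩ = (|0⟩ + |1⟩)/√2, so ⟨+x|ψ⟩ = (-7) / (√2·√29).
P = |-7|² / 58 = 49/58.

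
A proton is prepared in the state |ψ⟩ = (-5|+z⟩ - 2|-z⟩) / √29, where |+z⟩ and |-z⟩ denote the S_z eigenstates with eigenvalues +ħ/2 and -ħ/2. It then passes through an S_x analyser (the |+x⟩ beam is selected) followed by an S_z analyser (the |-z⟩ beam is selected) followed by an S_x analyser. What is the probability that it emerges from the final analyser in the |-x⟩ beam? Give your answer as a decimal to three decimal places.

0.211

First analyser (S_x): P(|+x⟩) = |⟨+x|ψ⟩|² = 49/58.
After stage 1 the state is |+x⟩; P(|-z⟩) = |⟨-z|+x⟩|² = 1/2.
After stage 2 the state is |-z⟩; P(|-x⟩) = |⟨-x|-z⟩|² = 1/2.
Joint probability = 49/58 × 1/2 × 1/2 = 0.211.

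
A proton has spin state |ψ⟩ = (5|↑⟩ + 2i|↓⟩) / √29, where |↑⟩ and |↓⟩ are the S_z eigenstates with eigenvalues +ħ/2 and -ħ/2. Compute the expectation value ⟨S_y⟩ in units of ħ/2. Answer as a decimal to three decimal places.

⟨σ_y⟩ = 2 Im(a* b)/(|a|²+|b|²) with a = 5, b = 2i.
a* b = 10i, so ⟨σ_y⟩ = 20/29.
⟨S_y⟩ = (ħ/2)·⟨σ_y⟩.

0.690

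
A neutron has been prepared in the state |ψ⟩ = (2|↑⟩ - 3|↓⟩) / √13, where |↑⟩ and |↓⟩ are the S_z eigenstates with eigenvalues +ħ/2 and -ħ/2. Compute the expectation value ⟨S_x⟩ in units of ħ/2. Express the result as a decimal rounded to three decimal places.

⟨σ_x⟩ = 2 Re(a* b)/(|a|²+|b|²) with a = 2, b = -3.
a* b = -6, so ⟨σ_x⟩ = -12/13.
⟨S_x⟩ = (ħ/2)·⟨σ_x⟩.

-0.923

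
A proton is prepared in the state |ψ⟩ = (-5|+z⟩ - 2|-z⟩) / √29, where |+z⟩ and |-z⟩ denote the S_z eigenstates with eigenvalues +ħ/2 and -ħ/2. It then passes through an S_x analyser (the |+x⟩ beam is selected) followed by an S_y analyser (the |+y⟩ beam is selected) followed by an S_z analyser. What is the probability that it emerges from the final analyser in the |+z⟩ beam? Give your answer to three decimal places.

0.211

First analyser (S_x): P(|+x⟩) = |⟨+x|ψ⟩|² = 49/58.
After stage 1 the state is |+x⟩; P(|+y⟩) = |⟨+y|+x⟩|² = 1/2.
After stage 2 the state is |+y⟩; P(|+z⟩) = |⟨+z|+y⟩|² = 1/2.
Joint probability = 49/58 × 1/2 × 1/2 = 0.211.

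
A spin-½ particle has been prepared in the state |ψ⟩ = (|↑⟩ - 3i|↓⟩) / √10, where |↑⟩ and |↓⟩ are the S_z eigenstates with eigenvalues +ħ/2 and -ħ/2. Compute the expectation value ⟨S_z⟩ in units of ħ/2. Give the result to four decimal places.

⟨σ_z⟩ = |a|² - |b|² divided by |a|²+|b|², with a, b the |↑⟩, |↓⟩ amplitudes.
= (1 - 9)/10 = -8/10.
⟨S_z⟩ = (ħ/2)·⟨σ_z⟩.

-0.8000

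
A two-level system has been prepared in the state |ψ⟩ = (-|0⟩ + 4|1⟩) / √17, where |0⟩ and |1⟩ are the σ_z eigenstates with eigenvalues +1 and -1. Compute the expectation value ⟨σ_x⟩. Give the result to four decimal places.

⟨σ_x⟩ = 2 Re(a* b)/(|a|²+|b|²) with a = -1, b = 4.
a* b = -4, so ⟨σ_x⟩ = -8/17.

-0.4706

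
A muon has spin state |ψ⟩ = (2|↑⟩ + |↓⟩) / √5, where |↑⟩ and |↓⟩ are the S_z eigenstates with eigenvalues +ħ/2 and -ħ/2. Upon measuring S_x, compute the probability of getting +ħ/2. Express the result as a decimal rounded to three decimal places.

|+x⟩ = (|↑⟩ + |↓⟩)/√2, so ⟨+x|ψ⟩ = (3) / (√2·√5).
P = |3|² / 10 = 9/10.

0.900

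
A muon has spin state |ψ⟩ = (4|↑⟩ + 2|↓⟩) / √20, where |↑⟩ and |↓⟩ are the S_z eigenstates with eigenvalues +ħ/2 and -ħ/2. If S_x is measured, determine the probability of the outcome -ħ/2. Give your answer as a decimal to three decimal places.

|-x⟩ = (|↑⟩ - |↓⟩)/√2, so ⟨-x|ψ⟩ = (2) / (√2·√20).
P = |2|² / 40 = 4/40.

0.100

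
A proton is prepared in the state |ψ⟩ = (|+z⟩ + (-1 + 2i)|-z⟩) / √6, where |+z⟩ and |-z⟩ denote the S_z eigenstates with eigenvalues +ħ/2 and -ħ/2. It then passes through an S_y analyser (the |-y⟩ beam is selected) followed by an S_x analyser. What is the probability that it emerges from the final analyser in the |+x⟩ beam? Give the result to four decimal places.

First analyser (S_y): P(|-y⟩) = |⟨-y|ψ⟩|² = 2/12.
After stage 1 the state is |-y⟩; P(|+x⟩) = |⟨+x|-y⟩|² = 1/2.
Joint probability = 2/12 × 1/2 = 0.0833.

0.0833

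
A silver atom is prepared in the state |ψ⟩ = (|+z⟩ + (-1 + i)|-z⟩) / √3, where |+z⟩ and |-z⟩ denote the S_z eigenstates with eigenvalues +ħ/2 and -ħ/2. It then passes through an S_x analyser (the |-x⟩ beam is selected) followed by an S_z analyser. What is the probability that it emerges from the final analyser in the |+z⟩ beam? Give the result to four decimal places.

First analyser (S_x): P(|-x⟩) = |⟨-x|ψ⟩|² = 5/6.
After stage 1 the state is |-x⟩; P(|+z⟩) = |⟨+z|-x⟩|² = 1/2.
Joint probability = 5/6 × 1/2 = 0.4167.

0.4167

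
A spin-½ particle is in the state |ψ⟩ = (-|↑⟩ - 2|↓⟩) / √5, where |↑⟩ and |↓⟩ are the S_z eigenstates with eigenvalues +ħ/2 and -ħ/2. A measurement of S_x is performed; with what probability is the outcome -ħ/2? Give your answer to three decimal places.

0.100

|-x⟩ = (|↑⟩ - |↓⟩)/√2, so ⟨-x|ψ⟩ = (1) / (√2·√5).
P = |1|² / 10 = 1/10.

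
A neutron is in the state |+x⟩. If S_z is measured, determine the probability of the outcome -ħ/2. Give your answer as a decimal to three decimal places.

In the S_z basis, |+x⟩ = (|↑⟩ + |↓⟩)/√2 and |-z⟩ = |↓⟩.
|⟨-z|+x⟩|² = 1/2.

0.500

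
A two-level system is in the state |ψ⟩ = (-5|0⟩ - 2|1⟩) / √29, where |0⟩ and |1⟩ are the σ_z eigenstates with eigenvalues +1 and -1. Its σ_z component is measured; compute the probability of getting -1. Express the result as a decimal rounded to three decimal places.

The -1 outcome corresponds to |1⟩. Its amplitude in |ψ⟩ is -2/√29.
P = |-2|² / 29 = 4/29.

0.138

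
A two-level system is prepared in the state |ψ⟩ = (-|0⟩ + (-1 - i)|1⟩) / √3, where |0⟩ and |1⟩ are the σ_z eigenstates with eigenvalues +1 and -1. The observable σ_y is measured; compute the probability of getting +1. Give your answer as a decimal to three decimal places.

|+y⟩ = (|0⟩ + i|1⟩)/√2, so ⟨+y|ψ⟩ = (-2 + i) / (√2·√3).
P = |-2 + i|² / 6 = 5/6.

0.833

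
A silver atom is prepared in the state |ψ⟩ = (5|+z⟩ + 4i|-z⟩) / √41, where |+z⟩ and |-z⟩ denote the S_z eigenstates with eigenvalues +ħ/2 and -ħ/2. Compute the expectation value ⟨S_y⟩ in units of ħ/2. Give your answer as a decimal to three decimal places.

0.976

⟨σ_y⟩ = 2 Im(a* b)/(|a|²+|b|²) with a = 5, b = 4i.
a* b = 20i, so ⟨σ_y⟩ = 40/41.
⟨S_y⟩ = (ħ/2)·⟨σ_y⟩.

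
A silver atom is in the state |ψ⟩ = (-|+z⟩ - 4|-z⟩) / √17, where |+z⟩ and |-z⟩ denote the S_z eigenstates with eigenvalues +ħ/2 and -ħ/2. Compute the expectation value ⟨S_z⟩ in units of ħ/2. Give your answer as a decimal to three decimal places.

-0.882

⟨σ_z⟩ = |a|² - |b|² divided by |a|²+|b|², with a, b the |+z⟩, |-z⟩ amplitudes.
= (1 - 16)/17 = -15/17.
⟨S_z⟩ = (ħ/2)·⟨σ_z⟩.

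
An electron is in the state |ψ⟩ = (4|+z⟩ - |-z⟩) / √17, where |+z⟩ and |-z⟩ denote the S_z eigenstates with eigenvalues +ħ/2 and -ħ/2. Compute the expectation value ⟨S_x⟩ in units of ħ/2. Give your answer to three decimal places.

⟨σ_x⟩ = 2 Re(a* b)/(|a|²+|b|²) with a = 4, b = -1.
a* b = -4, so ⟨σ_x⟩ = -8/17.
⟨S_x⟩ = (ħ/2)·⟨σ_x⟩.

-0.471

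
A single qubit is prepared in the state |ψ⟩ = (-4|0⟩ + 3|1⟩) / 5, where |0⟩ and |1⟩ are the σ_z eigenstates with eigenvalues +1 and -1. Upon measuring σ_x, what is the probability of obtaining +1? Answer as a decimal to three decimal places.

0.020

|+x⟩ = (|0⟩ + |1⟩)/√2, so ⟨+x|ψ⟩ = (-1) / (√2·5).
P = |-1|² / 50 = 1/50.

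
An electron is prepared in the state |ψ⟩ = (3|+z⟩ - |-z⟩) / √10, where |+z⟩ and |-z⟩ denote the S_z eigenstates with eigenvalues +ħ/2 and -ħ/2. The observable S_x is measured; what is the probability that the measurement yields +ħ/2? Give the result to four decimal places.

|+x⟩ = (|+z⟩ + |-z⟩)/√2, so ⟨+x|ψ⟩ = (2) / (√2·√10).
P = |2|² / 20 = 4/20.

0.2000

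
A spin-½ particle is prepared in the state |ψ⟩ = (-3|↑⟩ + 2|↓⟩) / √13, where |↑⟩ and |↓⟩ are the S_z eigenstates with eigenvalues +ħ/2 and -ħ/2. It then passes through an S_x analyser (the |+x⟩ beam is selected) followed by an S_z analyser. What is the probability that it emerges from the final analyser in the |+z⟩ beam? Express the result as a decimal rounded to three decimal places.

First analyser (S_x): P(|+x⟩) = |⟨+x|ψ⟩|² = 1/26.
After stage 1 the state is |+x⟩; P(|+z⟩) = |⟨+z|+x⟩|² = 1/2.
Joint probability = 1/26 × 1/2 = 0.019.

0.019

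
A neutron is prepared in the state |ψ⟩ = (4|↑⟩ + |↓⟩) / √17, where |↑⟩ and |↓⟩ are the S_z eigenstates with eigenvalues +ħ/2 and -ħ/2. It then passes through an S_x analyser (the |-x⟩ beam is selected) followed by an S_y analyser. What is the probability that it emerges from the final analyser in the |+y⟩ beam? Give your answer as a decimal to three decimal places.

First analyser (S_x): P(|-x⟩) = |⟨-x|ψ⟩|² = 9/34.
After stage 1 the state is |-x⟩; P(|+y⟩) = |⟨+y|-x⟩|² = 1/2.
Joint probability = 9/34 × 1/2 = 0.132.

0.132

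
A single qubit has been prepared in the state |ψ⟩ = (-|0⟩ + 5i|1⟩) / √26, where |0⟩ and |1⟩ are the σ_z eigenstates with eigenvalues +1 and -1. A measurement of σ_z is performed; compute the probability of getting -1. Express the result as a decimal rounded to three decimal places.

The -1 outcome corresponds to |1⟩. Its amplitude in |ψ⟩ is 5i/√26.
P = |5i|² / 26 = 25/26.

0.962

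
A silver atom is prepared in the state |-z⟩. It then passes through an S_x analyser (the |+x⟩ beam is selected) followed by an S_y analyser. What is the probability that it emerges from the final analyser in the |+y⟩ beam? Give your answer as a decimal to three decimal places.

0.250

First analyser (S_x): from |-z⟩, P(|+x⟩) = 1/2.
After stage 1 the state is |+x⟩; P(|+y⟩) = |⟨+y|+x⟩|² = 1/2.
Joint probability = 1/2 × 1/2 = 0.250.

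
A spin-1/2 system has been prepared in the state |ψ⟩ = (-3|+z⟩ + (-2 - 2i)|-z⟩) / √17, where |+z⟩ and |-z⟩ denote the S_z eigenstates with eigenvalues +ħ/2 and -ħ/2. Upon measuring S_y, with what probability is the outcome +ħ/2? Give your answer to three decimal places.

0.853

|+y⟩ = (|+z⟩ + i|-z⟩)/√2, so ⟨+y|ψ⟩ = (-5 + 2i) / (√2·√17).
P = |-5 + 2i|² / 34 = 29/34.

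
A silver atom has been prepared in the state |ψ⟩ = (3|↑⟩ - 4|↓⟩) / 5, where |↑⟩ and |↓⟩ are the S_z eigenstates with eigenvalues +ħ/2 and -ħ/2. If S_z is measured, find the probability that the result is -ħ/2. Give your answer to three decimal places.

0.640

The -ħ/2 outcome corresponds to |↓⟩. Its amplitude in |ψ⟩ is -4/5.
P = |-4|² / 25 = 16/25.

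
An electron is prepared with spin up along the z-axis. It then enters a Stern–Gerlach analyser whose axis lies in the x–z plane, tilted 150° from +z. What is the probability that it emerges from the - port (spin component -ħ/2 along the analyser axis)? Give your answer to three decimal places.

For spin-½, the probability of finding spin-up along an axis at angle θ to the initial spin direction is cos²(θ/2); spin-down is sin²(θ/2).
θ = 150°, so P = sin²(75°) ≈ 0.933.

0.933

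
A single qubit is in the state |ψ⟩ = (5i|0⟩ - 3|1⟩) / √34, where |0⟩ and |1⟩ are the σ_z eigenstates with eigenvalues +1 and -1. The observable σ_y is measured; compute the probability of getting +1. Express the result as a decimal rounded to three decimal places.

0.941

|+y⟩ = (|0⟩ + i|1⟩)/√2, so ⟨+y|ψ⟩ = (8i) / (√2·√34).
P = |8i|² / 68 = 64/68.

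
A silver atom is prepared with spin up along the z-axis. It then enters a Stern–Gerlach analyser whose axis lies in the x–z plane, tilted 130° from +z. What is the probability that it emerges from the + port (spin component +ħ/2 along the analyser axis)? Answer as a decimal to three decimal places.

0.179

For spin-½, the probability of finding spin-up along an axis at angle θ to the initial spin direction is cos²(θ/2); spin-down is sin²(θ/2).
θ = 130°, so P = cos²(65°) ≈ 0.179.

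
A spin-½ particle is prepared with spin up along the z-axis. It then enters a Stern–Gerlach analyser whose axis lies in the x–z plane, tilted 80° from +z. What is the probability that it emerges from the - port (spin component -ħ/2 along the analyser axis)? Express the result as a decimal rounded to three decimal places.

For spin-½, the probability of finding spin-up along an axis at angle θ to the initial spin direction is cos²(θ/2); spin-down is sin²(θ/2).
θ = 80°, so P = sin²(40°) ≈ 0.413.

0.413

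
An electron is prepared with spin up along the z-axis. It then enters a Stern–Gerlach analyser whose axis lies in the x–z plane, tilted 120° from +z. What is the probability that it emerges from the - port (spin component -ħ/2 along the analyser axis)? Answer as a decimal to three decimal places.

For spin-½, the probability of finding spin-up along an axis at angle θ to the initial spin direction is cos²(θ/2); spin-down is sin²(θ/2).
θ = 120°, so P = sin²(60°) ≈ 0.750.

0.750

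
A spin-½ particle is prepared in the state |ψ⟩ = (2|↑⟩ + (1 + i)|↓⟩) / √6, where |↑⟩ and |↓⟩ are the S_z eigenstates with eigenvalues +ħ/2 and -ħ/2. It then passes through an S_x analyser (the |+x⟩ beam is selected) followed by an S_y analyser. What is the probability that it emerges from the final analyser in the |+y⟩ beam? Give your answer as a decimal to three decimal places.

First analyser (S_x): P(|+x⟩) = |⟨+x|ψ⟩|² = 10/12.
After stage 1 the state is |+x⟩; P(|+y⟩) = |⟨+y|+x⟩|² = 1/2.
Joint probability = 10/12 × 1/2 = 0.417.

0.417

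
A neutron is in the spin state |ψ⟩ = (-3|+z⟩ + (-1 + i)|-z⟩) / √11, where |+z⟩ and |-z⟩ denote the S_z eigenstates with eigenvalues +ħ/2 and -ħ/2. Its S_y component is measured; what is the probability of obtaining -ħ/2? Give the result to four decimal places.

|-y⟩ = (|+z⟩ - i|-z⟩)/√2, so ⟨-y|ψ⟩ = (-4 - i) / (√2·√11).
P = |-4 - i|² / 22 = 17/22.

0.7727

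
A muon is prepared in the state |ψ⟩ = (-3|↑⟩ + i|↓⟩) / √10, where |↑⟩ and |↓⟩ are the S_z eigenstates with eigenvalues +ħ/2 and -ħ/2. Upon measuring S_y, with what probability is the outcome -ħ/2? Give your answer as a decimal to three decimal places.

|-y⟩ = (|↑⟩ - i|↓⟩)/√2, so ⟨-y|ψ⟩ = (-4) / (√2·√10).
P = |-4|² / 20 = 16/20.

0.800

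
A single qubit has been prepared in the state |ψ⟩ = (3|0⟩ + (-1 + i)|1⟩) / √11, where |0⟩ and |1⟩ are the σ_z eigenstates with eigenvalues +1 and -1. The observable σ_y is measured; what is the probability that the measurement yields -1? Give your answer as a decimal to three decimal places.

|-y⟩ = (|0⟩ - i|1⟩)/√2, so ⟨-y|ψ⟩ = (2 - i) / (√2·√11).
P = |2 - i|² / 22 = 5/22.

0.227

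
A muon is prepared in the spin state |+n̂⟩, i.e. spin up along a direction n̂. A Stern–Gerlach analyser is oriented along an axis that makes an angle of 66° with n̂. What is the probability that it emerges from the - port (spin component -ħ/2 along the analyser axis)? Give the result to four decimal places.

For spin-½, the probability of finding spin-up along an axis at angle θ to the initial spin direction is cos²(θ/2); spin-down is sin²(θ/2).
θ = 66°, so P = sin²(33°) ≈ 0.2966.

0.2966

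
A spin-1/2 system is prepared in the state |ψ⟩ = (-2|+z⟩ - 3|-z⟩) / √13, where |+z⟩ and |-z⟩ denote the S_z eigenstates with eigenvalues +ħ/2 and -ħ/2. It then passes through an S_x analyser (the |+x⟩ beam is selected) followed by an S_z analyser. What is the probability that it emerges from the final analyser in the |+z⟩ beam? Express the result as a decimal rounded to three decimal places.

First analyser (S_x): P(|+x⟩) = |⟨+x|ψ⟩|² = 25/26.
After stage 1 the state is |+x⟩; P(|+z⟩) = |⟨+z|+x⟩|² = 1/2.
Joint probability = 25/26 × 1/2 = 0.481.

0.481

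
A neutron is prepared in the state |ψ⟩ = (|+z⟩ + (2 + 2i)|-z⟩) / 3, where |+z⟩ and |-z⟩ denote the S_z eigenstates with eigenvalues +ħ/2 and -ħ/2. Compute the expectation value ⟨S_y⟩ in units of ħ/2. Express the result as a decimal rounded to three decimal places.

0.444

⟨σ_y⟩ = 2 Im(a* b)/(|a|²+|b|²) with a = 1, b = (2 + 2i).
a* b = (2 + 2i), so ⟨σ_y⟩ = 4/9.
⟨S_y⟩ = (ħ/2)·⟨σ_y⟩.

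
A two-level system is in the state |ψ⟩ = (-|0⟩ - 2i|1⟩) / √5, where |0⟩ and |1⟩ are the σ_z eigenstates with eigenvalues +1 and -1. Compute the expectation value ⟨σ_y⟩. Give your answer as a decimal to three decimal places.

0.800

⟨σ_y⟩ = 2 Im(a* b)/(|a|²+|b|²) with a = -1, b = -2i.
a* b = 2i, so ⟨σ_y⟩ = 4/5.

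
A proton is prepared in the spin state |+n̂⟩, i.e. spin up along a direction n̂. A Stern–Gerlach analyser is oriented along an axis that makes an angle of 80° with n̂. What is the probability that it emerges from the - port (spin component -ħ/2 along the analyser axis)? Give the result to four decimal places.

For spin-½, the probability of finding spin-up along an axis at angle θ to the initial spin direction is cos²(θ/2); spin-down is sin²(θ/2).
θ = 80°, so P = sin²(40°) ≈ 0.4132.

0.4132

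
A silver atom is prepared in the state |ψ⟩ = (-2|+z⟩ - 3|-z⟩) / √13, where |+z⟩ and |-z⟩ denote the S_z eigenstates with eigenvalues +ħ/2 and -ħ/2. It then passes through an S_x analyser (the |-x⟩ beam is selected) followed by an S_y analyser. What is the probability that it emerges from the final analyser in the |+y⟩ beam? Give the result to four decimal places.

First analyser (S_x): P(|-x⟩) = |⟨-x|ψ⟩|² = 1/26.
After stage 1 the state is |-x⟩; P(|+y⟩) = |⟨+y|-x⟩|² = 1/2.
Joint probability = 1/26 × 1/2 = 0.0192.

0.0192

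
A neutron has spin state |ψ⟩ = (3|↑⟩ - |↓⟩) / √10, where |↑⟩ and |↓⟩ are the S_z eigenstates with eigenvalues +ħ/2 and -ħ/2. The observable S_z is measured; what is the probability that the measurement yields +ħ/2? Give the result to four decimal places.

The +ħ/2 outcome corresponds to |↑⟩. Its amplitude in |ψ⟩ is 3/√10.
P = |3|² / 10 = 9/10.

0.9000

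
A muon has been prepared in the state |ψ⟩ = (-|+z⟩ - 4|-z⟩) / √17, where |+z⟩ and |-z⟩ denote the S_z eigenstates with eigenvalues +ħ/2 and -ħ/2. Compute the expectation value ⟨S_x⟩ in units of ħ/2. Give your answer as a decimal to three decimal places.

0.471

⟨σ_x⟩ = 2 Re(a* b)/(|a|²+|b|²) with a = -1, b = -4.
a* b = 4, so ⟨σ_x⟩ = 8/17.
⟨S_x⟩ = (ħ/2)·⟨σ_x⟩.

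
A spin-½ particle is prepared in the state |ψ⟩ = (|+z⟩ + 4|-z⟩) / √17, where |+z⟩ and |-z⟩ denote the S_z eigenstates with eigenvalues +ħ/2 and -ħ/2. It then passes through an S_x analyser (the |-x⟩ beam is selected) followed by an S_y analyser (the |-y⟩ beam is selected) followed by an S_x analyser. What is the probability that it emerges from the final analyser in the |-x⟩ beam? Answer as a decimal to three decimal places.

First analyser (S_x): P(|-x⟩) = |⟨-x|ψ⟩|² = 9/34.
After stage 1 the state is |-x⟩; P(|-y⟩) = |⟨-y|-x⟩|² = 1/2.
After stage 2 the state is |-y⟩; P(|-x⟩) = |⟨-x|-y⟩|² = 1/2.
Joint probability = 9/34 × 1/2 × 1/2 = 0.066.

0.066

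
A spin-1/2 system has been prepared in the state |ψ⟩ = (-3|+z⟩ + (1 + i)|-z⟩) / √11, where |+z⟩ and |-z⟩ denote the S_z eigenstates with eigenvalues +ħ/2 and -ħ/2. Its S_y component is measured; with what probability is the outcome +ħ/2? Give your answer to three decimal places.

0.227

|+y⟩ = (|+z⟩ + i|-z⟩)/√2, so ⟨+y|ψ⟩ = (-2 - i) / (√2·√11).
P = |-2 - i|² / 22 = 5/22.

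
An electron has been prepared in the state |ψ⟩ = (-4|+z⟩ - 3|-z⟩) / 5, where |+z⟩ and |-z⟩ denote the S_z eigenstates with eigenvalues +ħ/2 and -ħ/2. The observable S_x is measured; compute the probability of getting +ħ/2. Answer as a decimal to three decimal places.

|+x⟩ = (|+z⟩ + |-z⟩)/√2, so ⟨+x|ψ⟩ = (-7) / (√2·5).
P = |-7|² / 50 = 49/50.

0.980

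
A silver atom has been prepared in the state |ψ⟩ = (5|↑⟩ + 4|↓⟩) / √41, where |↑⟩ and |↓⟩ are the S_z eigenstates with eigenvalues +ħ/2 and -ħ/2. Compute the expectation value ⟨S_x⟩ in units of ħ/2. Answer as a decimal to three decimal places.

⟨σ_x⟩ = 2 Re(a* b)/(|a|²+|b|²) with a = 5, b = 4.
a* b = 20, so ⟨σ_x⟩ = 40/41.
⟨S_x⟩ = (ħ/2)·⟨σ_x⟩.

0.976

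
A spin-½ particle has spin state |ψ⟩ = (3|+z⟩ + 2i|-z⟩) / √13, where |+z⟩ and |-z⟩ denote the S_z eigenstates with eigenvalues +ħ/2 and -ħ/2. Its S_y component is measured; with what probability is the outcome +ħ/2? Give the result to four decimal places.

0.9615

|+y⟩ = (|+z⟩ + i|-z⟩)/√2, so ⟨+y|ψ⟩ = (5) / (√2·√13).
P = |5|² / 26 = 25/26.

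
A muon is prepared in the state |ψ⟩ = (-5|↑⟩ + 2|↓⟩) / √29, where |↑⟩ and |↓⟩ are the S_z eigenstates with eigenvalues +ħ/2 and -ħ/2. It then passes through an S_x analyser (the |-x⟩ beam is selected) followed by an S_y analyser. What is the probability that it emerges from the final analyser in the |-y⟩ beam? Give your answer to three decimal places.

0.422

First analyser (S_x): P(|-x⟩) = |⟨-x|ψ⟩|² = 49/58.
After stage 1 the state is |-x⟩; P(|-y⟩) = |⟨-y|-x⟩|² = 1/2.
Joint probability = 49/58 × 1/2 = 0.422.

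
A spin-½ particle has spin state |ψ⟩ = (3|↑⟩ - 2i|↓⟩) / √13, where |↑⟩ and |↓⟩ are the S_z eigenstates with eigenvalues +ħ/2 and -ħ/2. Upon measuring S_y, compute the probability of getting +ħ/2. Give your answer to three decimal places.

0.038

|+y⟩ = (|↑⟩ + i|↓⟩)/√2, so ⟨+y|ψ⟩ = (1) / (√2·√13).
P = |1|² / 26 = 1/26.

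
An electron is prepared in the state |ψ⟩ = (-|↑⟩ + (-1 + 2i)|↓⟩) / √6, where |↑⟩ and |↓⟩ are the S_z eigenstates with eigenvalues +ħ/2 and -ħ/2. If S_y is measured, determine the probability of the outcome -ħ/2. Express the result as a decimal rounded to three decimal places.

|-y⟩ = (|↑⟩ - i|↓⟩)/√2, so ⟨-y|ψ⟩ = (-3 - i) / (√2·√6).
P = |-3 - i|² / 12 = 10/12.

0.833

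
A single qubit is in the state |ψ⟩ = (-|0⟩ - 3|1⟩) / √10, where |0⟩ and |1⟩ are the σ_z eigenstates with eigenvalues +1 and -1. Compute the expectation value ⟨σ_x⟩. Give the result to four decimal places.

⟨σ_x⟩ = 2 Re(a* b)/(|a|²+|b|²) with a = -1, b = -3.
a* b = 3, so ⟨σ_x⟩ = 6/10.

0.6000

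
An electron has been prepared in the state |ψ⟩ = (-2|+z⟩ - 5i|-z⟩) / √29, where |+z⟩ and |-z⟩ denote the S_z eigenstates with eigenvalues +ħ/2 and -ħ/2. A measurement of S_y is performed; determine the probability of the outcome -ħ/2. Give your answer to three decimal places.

|-y⟩ = (|+z⟩ - i|-z⟩)/√2, so ⟨-y|ψ⟩ = (3) / (√2·√29).
P = |3|² / 58 = 9/58.

0.155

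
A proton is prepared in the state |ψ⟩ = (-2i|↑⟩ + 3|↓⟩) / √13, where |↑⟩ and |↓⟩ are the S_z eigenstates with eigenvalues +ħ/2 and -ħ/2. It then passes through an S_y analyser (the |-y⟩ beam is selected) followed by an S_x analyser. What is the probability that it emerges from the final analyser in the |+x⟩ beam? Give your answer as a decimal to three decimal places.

First analyser (S_y): P(|-y⟩) = |⟨-y|ψ⟩|² = 1/26.
After stage 1 the state is |-y⟩; P(|+x⟩) = |⟨+x|-y⟩|² = 1/2.
Joint probability = 1/26 × 1/2 = 0.019.

0.019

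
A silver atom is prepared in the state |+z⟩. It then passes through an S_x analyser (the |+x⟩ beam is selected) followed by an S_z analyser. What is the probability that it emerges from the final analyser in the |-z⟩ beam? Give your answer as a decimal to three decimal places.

0.250

First analyser (S_x): from |+z⟩, P(|+x⟩) = 1/2.
After stage 1 the state is |+x⟩; P(|-z⟩) = |⟨-z|+x⟩|² = 1/2.
Joint probability = 1/2 × 1/2 = 0.250.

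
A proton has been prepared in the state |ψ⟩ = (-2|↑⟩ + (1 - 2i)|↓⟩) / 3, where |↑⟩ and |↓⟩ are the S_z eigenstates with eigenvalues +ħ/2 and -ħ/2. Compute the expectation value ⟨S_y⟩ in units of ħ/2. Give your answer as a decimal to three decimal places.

⟨σ_y⟩ = 2 Im(a* b)/(|a|²+|b|²) with a = -2, b = (1 - 2i).
a* b = (-2 + 4i), so ⟨σ_y⟩ = 8/9.
⟨S_y⟩ = (ħ/2)·⟨σ_y⟩.

0.889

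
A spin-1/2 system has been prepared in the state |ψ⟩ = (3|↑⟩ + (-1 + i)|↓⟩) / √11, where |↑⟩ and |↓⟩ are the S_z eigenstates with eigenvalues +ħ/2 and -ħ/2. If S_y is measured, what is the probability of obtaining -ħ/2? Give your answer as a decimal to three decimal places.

0.227

|-y⟩ = (|↑⟩ - i|↓⟩)/√2, so ⟨-y|ψ⟩ = (2 - i) / (√2·√11).
P = |2 - i|² / 22 = 5/22.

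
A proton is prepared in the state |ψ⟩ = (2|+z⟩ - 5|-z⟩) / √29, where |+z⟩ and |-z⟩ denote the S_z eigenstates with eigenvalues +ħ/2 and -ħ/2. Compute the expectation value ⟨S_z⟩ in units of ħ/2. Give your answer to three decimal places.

-0.724

⟨σ_z⟩ = |a|² - |b|² divided by |a|²+|b|², with a, b the |+z⟩, |-z⟩ amplitudes.
= (4 - 25)/29 = -21/29.
⟨S_z⟩ = (ħ/2)·⟨σ_z⟩.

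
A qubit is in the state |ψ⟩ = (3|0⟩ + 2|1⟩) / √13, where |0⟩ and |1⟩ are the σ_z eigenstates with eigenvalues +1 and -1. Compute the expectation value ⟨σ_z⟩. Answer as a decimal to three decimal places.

⟨σ_z⟩ = |a|² - |b|² divided by |a|²+|b|², with a, b the |0⟩, |1⟩ amplitudes.
= (9 - 4)/13 = 5/13.

0.385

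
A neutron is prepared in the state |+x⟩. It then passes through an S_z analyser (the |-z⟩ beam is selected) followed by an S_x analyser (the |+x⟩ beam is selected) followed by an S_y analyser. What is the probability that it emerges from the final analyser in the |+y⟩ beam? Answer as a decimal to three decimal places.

First analyser (S_z): from |+x⟩, P(|-z⟩) = 1/2.
After stage 1 the state is |-z⟩; P(|+x⟩) = |⟨+x|-z⟩|² = 1/2.
After stage 2 the state is |+x⟩; P(|+y⟩) = |⟨+y|+x⟩|² = 1/2.
Joint probability = 1/2 × 1/2 × 1/2 = 0.125.

0.125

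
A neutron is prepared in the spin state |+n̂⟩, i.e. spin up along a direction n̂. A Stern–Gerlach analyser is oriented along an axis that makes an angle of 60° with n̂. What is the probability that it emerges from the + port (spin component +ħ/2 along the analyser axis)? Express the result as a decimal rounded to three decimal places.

0.750

For spin-½, the probability of finding spin-up along an axis at angle θ to the initial spin direction is cos²(θ/2); spin-down is sin²(θ/2).
θ = 60°, so P = cos²(30°) ≈ 0.750.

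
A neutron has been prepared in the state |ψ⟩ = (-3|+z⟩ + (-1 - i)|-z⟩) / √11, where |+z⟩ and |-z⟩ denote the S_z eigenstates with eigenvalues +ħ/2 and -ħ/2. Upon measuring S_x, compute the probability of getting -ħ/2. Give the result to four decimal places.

|-x⟩ = (|+z⟩ - |-z⟩)/√2, so ⟨-x|ψ⟩ = (-2 + i) / (√2·√11).
P = |-2 + i|² / 22 = 5/22.

0.2273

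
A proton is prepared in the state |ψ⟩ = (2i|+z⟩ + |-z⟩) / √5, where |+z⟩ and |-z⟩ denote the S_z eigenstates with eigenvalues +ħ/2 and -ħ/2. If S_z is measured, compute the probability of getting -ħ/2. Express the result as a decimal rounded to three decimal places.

The -ħ/2 outcome corresponds to |-z⟩. Its amplitude in |ψ⟩ is 1/√5.
P = |1|² / 5 = 1/5.

0.200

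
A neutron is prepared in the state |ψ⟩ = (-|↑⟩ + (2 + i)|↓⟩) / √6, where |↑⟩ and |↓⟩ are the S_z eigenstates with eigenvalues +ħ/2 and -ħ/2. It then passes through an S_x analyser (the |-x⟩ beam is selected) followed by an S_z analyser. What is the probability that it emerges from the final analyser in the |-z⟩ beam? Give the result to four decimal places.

0.4167

First analyser (S_x): P(|-x⟩) = |⟨-x|ψ⟩|² = 10/12.
After stage 1 the state is |-x⟩; P(|-z⟩) = |⟨-z|-x⟩|² = 1/2.
Joint probability = 10/12 × 1/2 = 0.4167.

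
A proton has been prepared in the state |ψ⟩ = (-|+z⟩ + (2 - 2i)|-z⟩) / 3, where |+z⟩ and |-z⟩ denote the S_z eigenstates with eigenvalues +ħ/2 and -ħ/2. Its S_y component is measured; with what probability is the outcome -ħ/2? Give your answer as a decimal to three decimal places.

|-y⟩ = (|+z⟩ - i|-z⟩)/√2, so ⟨-y|ψ⟩ = (1 + 2i) / (√2·3).
P = |1 + 2i|² / 18 = 5/18.

0.278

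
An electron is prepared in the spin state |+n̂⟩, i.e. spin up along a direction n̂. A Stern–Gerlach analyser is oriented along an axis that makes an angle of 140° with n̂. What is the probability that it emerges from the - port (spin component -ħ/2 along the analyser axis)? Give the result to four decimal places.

0.8830

For spin-½, the probability of finding spin-up along an axis at angle θ to the initial spin direction is cos²(θ/2); spin-down is sin²(θ/2).
θ = 140°, so P = sin²(70°) ≈ 0.8830.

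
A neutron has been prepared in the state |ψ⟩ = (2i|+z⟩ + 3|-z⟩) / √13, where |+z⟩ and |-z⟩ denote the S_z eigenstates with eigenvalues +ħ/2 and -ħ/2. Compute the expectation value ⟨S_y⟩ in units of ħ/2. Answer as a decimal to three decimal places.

-0.923

⟨σ_y⟩ = 2 Im(a* b)/(|a|²+|b|²) with a = 2i, b = 3.
a* b = -6i, so ⟨σ_y⟩ = -12/13.
⟨S_y⟩ = (ħ/2)·⟨σ_y⟩.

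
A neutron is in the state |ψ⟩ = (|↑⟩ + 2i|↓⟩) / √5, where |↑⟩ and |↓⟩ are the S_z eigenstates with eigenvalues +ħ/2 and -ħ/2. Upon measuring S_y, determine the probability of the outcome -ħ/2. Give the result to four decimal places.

|-y⟩ = (|↑⟩ - i|↓⟩)/√2, so ⟨-y|ψ⟩ = (-1) / (√2·√5).
P = |-1|² / 10 = 1/10.

0.1000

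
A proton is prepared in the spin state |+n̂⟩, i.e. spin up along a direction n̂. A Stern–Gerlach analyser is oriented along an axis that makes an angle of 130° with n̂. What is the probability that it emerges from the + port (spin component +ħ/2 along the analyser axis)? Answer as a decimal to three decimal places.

For spin-½, the probability of finding spin-up along an axis at angle θ to the initial spin direction is cos²(θ/2); spin-down is sin²(θ/2).
θ = 130°, so P = cos²(65°) ≈ 0.179.

0.179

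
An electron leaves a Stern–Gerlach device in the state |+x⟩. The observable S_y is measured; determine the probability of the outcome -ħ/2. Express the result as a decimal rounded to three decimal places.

In the S_z basis, |+x⟩ = (|↑⟩ + |↓⟩)/√2 and |-y⟩ = (|↑⟩ - i|↓⟩)/√2.
|⟨-y|+x⟩|² = 1/2.

0.500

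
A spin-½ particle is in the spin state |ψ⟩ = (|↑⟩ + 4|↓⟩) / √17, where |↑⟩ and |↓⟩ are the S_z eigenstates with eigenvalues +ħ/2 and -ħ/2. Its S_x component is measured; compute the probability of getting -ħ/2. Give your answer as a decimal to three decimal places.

0.265

|-x⟩ = (|↑⟩ - |↓⟩)/√2, so ⟨-x|ψ⟩ = (-3) / (√2·√17).
P = |-3|² / 34 = 9/34.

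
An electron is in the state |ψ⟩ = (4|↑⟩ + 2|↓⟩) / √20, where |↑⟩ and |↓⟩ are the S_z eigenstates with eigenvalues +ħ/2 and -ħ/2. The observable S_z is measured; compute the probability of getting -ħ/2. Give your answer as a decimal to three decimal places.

0.200

The -ħ/2 outcome corresponds to |↓⟩. Its amplitude in |ψ⟩ is 2/√20.
P = |2|² / 20 = 4/20.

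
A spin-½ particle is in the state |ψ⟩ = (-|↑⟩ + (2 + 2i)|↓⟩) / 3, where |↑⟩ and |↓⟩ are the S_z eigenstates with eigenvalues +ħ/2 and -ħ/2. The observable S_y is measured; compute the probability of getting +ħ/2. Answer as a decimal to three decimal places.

|+y⟩ = (|↑⟩ + i|↓⟩)/√2, so ⟨+y|ψ⟩ = (1 - 2i) / (√2·3).
P = |1 - 2i|² / 18 = 5/18.

0.278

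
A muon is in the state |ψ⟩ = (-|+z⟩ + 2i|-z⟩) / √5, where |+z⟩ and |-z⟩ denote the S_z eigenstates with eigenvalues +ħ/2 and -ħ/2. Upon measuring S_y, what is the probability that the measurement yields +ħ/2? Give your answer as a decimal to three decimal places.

0.100

|+y⟩ = (|+z⟩ + i|-z⟩)/√2, so ⟨+y|ψ⟩ = (1) / (√2·√5).
P = |1|² / 10 = 1/10.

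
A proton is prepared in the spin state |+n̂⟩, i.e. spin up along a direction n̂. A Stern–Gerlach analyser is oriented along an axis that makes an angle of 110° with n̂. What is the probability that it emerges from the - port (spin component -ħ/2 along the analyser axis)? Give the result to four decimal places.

For spin-½, the probability of finding spin-up along an axis at angle θ to the initial spin direction is cos²(θ/2); spin-down is sin²(θ/2).
θ = 110°, so P = sin²(55°) ≈ 0.6710.

0.6710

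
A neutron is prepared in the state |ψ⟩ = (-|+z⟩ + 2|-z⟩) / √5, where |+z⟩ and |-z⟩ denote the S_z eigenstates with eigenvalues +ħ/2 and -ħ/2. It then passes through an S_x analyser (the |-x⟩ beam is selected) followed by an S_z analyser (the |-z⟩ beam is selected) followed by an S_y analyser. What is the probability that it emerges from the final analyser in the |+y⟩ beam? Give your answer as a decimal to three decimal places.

0.225

First analyser (S_x): P(|-x⟩) = |⟨-x|ψ⟩|² = 9/10.
After stage 1 the state is |-x⟩; P(|-z⟩) = |⟨-z|-x⟩|² = 1/2.
After stage 2 the state is |-z⟩; P(|+y⟩) = |⟨+y|-z⟩|² = 1/2.
Joint probability = 9/10 × 1/2 × 1/2 = 0.225.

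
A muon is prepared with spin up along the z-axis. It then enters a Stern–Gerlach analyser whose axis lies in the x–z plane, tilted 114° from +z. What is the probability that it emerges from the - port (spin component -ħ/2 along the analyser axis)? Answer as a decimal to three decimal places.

For spin-½, the probability of finding spin-up along an axis at angle θ to the initial spin direction is cos²(θ/2); spin-down is sin²(θ/2).
θ = 114°, so P = sin²(57°) ≈ 0.703.

0.703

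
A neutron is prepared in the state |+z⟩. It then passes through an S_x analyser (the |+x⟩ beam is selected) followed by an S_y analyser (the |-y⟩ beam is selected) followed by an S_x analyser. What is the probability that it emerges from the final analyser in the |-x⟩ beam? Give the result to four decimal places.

0.1250

First analyser (S_x): from |+z⟩, P(|+x⟩) = 1/2.
After stage 1 the state is |+x⟩; P(|-y⟩) = |⟨-y|+x⟩|² = 1/2.
After stage 2 the state is |-y⟩; P(|-x⟩) = |⟨-x|-y⟩|² = 1/2.
Joint probability = 1/2 × 1/2 × 1/2 = 0.1250.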